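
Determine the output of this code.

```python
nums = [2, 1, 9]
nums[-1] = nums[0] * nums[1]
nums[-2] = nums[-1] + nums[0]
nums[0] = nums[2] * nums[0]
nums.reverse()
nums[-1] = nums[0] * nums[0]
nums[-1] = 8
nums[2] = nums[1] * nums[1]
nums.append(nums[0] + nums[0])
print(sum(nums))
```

26

nums[-1] = nums[0]*nums[1] = 2*1 = 2 → [2, 1, 2]
nums[-2] = nums[-1]+nums[0] = 2+2 = 4 → [2, 4, 2]
nums[0] = nums[2]*nums[0] = 2*2 = 4 → [4, 4, 2]
reverse → [2, 4, 4]
nums[-1] = nums[0]*nums[0] = 2*2 = 4 → [2, 4, 4]
nums[-1] = 8 → [2, 4, 8]
nums[2] = nums[1]*nums[1] = 4*4 = 16 → [2, 4, 16]
append nums[0]+nums[0] = 2+2 = 4 → [2, 4, 16, 4]
sum = 26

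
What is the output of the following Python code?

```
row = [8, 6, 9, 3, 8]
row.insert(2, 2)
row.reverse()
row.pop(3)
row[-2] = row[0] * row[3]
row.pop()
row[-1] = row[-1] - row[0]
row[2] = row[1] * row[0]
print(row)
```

insert 2 at 2 → [8, 6, 2, 9, 3, 8]
reverse → [8, 3, 9, 2, 6, 8]
pop(3) removes 2 → [8, 3, 9, 6, 8]
row[-2] = row[0]*row[3] = 8*6 = 48 → [8, 3, 9, 48, 8]
pop() removes 8 → [8, 3, 9, 48]
row[-1] = row[-1]-row[0] = 48-8 = 40 → [8, 3, 9, 40]
row[2] = row[1]*row[0] = 3*8 = 24 → [8, 3, 24, 40]

[8, 3, 24, 40]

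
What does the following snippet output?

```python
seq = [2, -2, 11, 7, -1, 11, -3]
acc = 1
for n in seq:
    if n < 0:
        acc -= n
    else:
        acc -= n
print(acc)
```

-24

n=2: not <0, acc = 1-2 = -1
n=-2: <0, acc = (-1)-(-2) = 1
n=11: not <0, acc = 1-11 = -10
n=7: not <0, acc = (-10)-7 = -17
n=-1: <0, acc = (-17)-(-1) = -16
n=11: not <0, acc = (-16)-11 = -27
n=-3: <0, acc = (-27)-(-3) = -24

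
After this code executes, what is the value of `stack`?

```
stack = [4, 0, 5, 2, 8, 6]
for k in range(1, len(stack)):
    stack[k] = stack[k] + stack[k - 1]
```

k=1: stack[1] = 0+4 = 4 → [4, 4, 5, 2, 8, 6]
k=2: stack[2] = 5+4 = 9 → [4, 4, 9, 2, 8, 6]
k=3: stack[3] = 2+9 = 11 → [4, 4, 9, 11, 8, 6]
k=4: stack[4] = 8+11 = 19 → [4, 4, 9, 11, 19, 6]
k=5: stack[5] = 6+19 = 25 → [4, 4, 9, 11, 19, 25]

[4, 4, 9, 11, 19, 25]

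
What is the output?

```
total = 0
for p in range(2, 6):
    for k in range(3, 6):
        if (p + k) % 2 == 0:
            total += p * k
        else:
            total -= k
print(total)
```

64

p=2,k=3: odd sum, total = 0-3 = -3
p=2,k=4: even sum, total = (-3)+8 = 5
p=2,k=5: odd sum, total = 5-5 = 0
p=3,k=3: even sum, total = 0+9 = 9
p=3,k=4: odd sum, total = 9-4 = 5
p=3,k=5: even sum, total = 5+15 = 20
p=4,k=3: odd sum, total = 20-3 = 17
p=4,k=4: even sum, total = 17+16 = 33
p=4,k=5: odd sum, total = 33-5 = 28
p=5,k=3: even sum, total = 28+15 = 43
p=5,k=4: odd sum, total = 43-4 = 39
p=5,k=5: even sum, total = 39+25 = 64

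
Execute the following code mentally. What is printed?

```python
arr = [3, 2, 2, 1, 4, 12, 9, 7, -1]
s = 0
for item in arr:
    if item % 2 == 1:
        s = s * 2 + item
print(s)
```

105

item=3: odd, s = 0*2+3 = 3
item=2: not odd
item=2: not odd
item=1: odd, s = 3*2+1 = 7
item=4: not odd
item=12: not odd
item=9: odd, s = 7*2+9 = 23
item=7: odd, s = 23*2+7 = 53
item=-1: odd, s = 53*2+(-1) = 105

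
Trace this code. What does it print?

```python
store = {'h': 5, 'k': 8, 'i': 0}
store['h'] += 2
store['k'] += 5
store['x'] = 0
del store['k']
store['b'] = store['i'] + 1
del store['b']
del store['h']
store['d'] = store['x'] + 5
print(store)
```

{'i': 0, 'x': 0, 'd': 5}

store['h'] = 5+2 = 7 → {'h': 7, 'k': 8, 'i': 0}
store['k'] = 8+5 = 13 → {'h': 7, 'k': 13, 'i': 0}
store['x'] = 0 → {'h': 7, 'k': 13, 'i': 0, 'x': 0}
del 'k' → {'h': 7, 'i': 0, 'x': 0}
store['b'] = store['i']+1 = 1 → {'h': 7, 'i': 0, 'x': 0, 'b': 1}
del 'b' → {'h': 7, 'i': 0, 'x': 0}
del 'h' → {'i': 0, 'x': 0}
store['d'] = store['x']+5 = 5 → {'i': 0, 'x': 0, 'd': 5}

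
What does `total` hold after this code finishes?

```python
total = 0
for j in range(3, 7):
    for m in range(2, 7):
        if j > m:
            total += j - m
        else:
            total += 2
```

j=3,m=2: 3>2, total = 0+1 = 1
j=3,m=3: not 3>3, total = 1+2 = 3
j=3,m=4: not 3>4, total = 3+2 = 5
j=3,m=5: not 3>5, total = 5+2 = 7
j=3,m=6: not 3>6, total = 7+2 = 9
j=4,m=2: 4>2, total = 9+2 = 11
j=4,m=3: 4>3, total = 11+1 = 12
j=4,m=4: not 4>4, total = 12+2 = 14
j=4,m=5: not 4>5, total = 14+2 = 16
j=4,m=6: not 4>6, total = 16+2 = 18
j=5,m=2: 5>2, total = 18+3 = 21
j=5,m=3: 5>3, total = 21+2 = 23
j=5,m=4: 5>4, total = 23+1 = 24
j=5,m=5: not 5>5, total = 24+2 = 26
j=5,m=6: not 5>6, total = 26+2 = 28
j=6,m=2: 6>2, total = 28+4 = 32
j=6,m=3: 6>3, total = 32+3 = 35
j=6,m=4: 6>4, total = 35+2 = 37
j=6,m=5: 6>5, total = 37+1 = 38
j=6,m=6: not 6>6, total = 38+2 = 40

40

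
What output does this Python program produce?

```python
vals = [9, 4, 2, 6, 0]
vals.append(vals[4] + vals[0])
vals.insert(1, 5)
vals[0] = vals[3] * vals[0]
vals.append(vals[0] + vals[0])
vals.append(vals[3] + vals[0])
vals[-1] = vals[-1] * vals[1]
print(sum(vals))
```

180

append vals[4]+vals[0] = 0+9 = 9 → [9, 4, 2, 6, 0, 9]
insert 5 at 1 → [9, 5, 4, 2, 6, 0, 9]
vals[0] = vals[3]*vals[0] = 2*9 = 18 → [18, 5, 4, 2, 6, 0, 9]
append vals[0]+vals[0] = 18+18 = 36 → [18, 5, 4, 2, 6, 0, 9, 36]
append vals[3]+vals[0] = 2+18 = 20 → [18, 5, 4, 2, 6, 0, 9, 36, 20]
vals[-1] = vals[-1]*vals[1] = 20*5 = 100 → [18, 5, 4, 2, 6, 0, 9, 36, 100]
sum = 180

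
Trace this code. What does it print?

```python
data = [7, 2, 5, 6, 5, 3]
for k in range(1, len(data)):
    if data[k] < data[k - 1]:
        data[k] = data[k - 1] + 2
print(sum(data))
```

k=1: 2<7, data[1] = 7+2 = 9 → [7, 9, 5, 6, 5, 3]
k=2: 5<9, data[2] = 9+2 = 11 → [7, 9, 11, 6, 5, 3]
k=3: 6<11, data[3] = 11+2 = 13 → [7, 9, 11, 13, 5, 3]
k=4: 5<13, data[4] = 13+2 = 15 → [7, 9, 11, 13, 15, 3]
k=5: 3<15, data[5] = 15+2 = 17 → [7, 9, 11, 13, 15, 17]
sum = 72

72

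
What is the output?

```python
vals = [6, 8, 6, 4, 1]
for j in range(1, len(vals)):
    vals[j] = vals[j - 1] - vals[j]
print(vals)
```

[6, -2, -8, -12, -13]

j=1: vals[1] = 6-8 = -2 → [6, -2, 6, 4, 1]
j=2: vals[2] = (-2)-6 = -8 → [6, -2, -8, 4, 1]
j=3: vals[3] = (-8)-4 = -12 → [6, -2, -8, -12, 1]
j=4: vals[4] = (-12)-1 = -13 → [6, -2, -8, -12, -13]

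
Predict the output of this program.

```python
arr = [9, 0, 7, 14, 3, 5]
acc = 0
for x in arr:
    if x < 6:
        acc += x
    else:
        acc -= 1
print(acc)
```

x=9: not <6, acc = 0-1 = -1
x=0: <6, acc = (-1)+0 = -1
x=7: not <6, acc = (-1)-1 = -2
x=14: not <6, acc = (-2)-1 = -3
x=3: <6, acc = (-3)+3 = 0
x=5: <6, acc = 0+5 = 5

5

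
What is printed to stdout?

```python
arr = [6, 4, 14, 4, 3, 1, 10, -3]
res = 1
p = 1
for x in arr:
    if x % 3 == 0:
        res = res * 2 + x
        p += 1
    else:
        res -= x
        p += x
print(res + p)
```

-38

x=6: %3==0, res = 1*2+6 = 8; p=2
x=4: not %3==0, res = 8-4 = 4; p=6
x=14: not %3==0, res = 4-14 = -10; p=20
x=4: not %3==0, res = (-10)-4 = -14; p=24
x=3: %3==0, res = (-14)*2+3 = -25; p=25
x=1: not %3==0, res = (-25)-1 = -26; p=26
x=10: not %3==0, res = (-26)-10 = -36; p=36
x=-3: %3==0, res = (-36)*2+(-3) = -75; p=37
res+p = (-75)+37 = -38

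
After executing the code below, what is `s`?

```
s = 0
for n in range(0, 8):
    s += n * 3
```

n=0: s = 0+0*3 = 0
n=1: s = 0+1*3 = 3
n=2: s = 3+2*3 = 9
n=3: s = 9+3*3 = 18
n=4: s = 18+4*3 = 30
n=5: s = 30+5*3 = 45
n=6: s = 45+6*3 = 63
n=7: s = 63+7*3 = 84

84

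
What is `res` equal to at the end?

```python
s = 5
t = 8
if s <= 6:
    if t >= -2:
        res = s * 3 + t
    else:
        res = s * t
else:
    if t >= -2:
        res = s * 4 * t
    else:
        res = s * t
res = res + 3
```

s=5, t=8
s <= 6 is True; t >= -2 is True
→ res = s * 3 + t = 23
res = 23+3 = 26

26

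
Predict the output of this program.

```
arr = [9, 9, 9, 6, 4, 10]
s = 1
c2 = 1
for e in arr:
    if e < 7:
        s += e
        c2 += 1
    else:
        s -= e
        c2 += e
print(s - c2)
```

-66

e=9: not <7, s = 1-9 = -8; c2=10
e=9: not <7, s = (-8)-9 = -17; c2=19
e=9: not <7, s = (-17)-9 = -26; c2=28
e=6: <7, s = (-26)+6 = -20; c2=29
e=4: <7, s = (-20)+4 = -16; c2=30
e=10: not <7, s = (-16)-10 = -26; c2=40
s-c2 = (-26)-40 = -66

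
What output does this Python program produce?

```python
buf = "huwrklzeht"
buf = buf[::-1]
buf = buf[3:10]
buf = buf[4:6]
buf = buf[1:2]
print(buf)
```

u

reverse → 'thezlkrwuh'
slice [3:10] → 'zlkrwuh'
slice [4:6] → 'wu'
slice [1:2] → 'u'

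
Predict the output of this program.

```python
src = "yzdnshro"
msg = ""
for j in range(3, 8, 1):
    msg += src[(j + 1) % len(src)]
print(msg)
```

shroy

j=3: add src[4]='s' → 's'
j=4: add src[5]='h' → 'sh'
j=5: add src[6]='r' → 'shr'
j=6: add src[7]='o' → 'shro'
j=7: add src[0]='y' → 'shroy'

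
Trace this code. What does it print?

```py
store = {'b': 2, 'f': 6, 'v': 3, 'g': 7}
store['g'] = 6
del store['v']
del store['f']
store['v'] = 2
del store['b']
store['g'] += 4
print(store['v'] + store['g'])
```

store['g'] = 6 → {'b': 2, 'f': 6, 'v': 3, 'g': 6}
del 'v' → {'b': 2, 'f': 6, 'g': 6}
del 'f' → {'b': 2, 'g': 6}
store['v'] = 2 → {'b': 2, 'g': 6, 'v': 2}
del 'b' → {'g': 6, 'v': 2}
store['g'] = 6+4 = 10 → {'g': 10, 'v': 2}
store['v']+store['g'] = 2+10 = 12

12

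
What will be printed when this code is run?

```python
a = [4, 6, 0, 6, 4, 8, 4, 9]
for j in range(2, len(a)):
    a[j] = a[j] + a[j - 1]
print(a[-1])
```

37

j=2: a[2] = 0+6 = 6 → [4, 6, 6, 6, 4, 8, 4, 9]
j=3: a[3] = 6+6 = 12 → [4, 6, 6, 12, 4, 8, 4, 9]
j=4: a[4] = 4+12 = 16 → [4, 6, 6, 12, 16, 8, 4, 9]
j=5: a[5] = 8+16 = 24 → [4, 6, 6, 12, 16, 24, 4, 9]
j=6: a[6] = 4+24 = 28 → [4, 6, 6, 12, 16, 24, 28, 9]
j=7: a[7] = 9+28 = 37 → [4, 6, 6, 12, 16, 24, 28, 37]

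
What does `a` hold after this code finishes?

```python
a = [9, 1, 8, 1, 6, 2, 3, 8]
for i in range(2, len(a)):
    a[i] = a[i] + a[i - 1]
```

i=2: a[2] = 8+1 = 9 → [9, 1, 9, 1, 6, 2, 3, 8]
i=3: a[3] = 1+9 = 10 → [9, 1, 9, 10, 6, 2, 3, 8]
i=4: a[4] = 6+10 = 16 → [9, 1, 9, 10, 16, 2, 3, 8]
i=5: a[5] = 2+16 = 18 → [9, 1, 9, 10, 16, 18, 3, 8]
i=6: a[6] = 3+18 = 21 → [9, 1, 9, 10, 16, 18, 21, 8]
i=7: a[7] = 8+21 = 29 → [9, 1, 9, 10, 16, 18, 21, 29]

[9, 1, 9, 10, 16, 18, 21, 29]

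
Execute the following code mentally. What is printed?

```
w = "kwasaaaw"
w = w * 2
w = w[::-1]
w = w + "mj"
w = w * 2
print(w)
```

waaasawkwaaasawkmjwaaasawkwaaasawkmj

repeat ×2 → 'kwasaaawkwasaaaw'
reverse → 'waaasawkwaaasawk'
+ 'mj' → 'waaasawkwaaasawkmj'
repeat ×2 → 'waaasawkwaaasawkmjwaaasawkwaaasawkmj'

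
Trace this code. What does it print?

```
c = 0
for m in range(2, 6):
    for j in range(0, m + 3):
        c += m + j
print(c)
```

170

m=2,j=0: c = 0+2 = 2
m=2,j=1: c = 2+3 = 5
m=2,j=2: c = 5+4 = 9
m=2,j=3: c = 9+5 = 14
m=2,j=4: c = 14+6 = 20
m=3,j=0: c = 20+3 = 23
m=3,j=1: c = 23+4 = 27
m=3,j=2: c = 27+5 = 32
m=3,j=3: c = 32+6 = 38
m=3,j=4: c = 38+7 = 45
m=3,j=5: c = 45+8 = 53
m=4,j=0: c = 53+4 = 57
m=4,j=1: c = 57+5 = 62
m=4,j=2: c = 62+6 = 68
m=4,j=3: c = 68+7 = 75
m=4,j=4: c = 75+8 = 83
m=4,j=5: c = 83+9 = 92
m=4,j=6: c = 92+10 = 102
m=5,j=0: c = 102+5 = 107
m=5,j=1: c = 107+6 = 113
m=5,j=2: c = 113+7 = 120
m=5,j=3: c = 120+8 = 128
m=5,j=4: c = 128+9 = 137
m=5,j=5: c = 137+10 = 147
m=5,j=6: c = 147+11 = 158
m=5,j=7: c = 158+12 = 170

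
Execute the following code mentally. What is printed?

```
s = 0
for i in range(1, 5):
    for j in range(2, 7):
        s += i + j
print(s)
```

i=1,j=2: s = 0+3 = 3
i=1,j=3: s = 3+4 = 7
i=1,j=4: s = 7+5 = 12
i=1,j=5: s = 12+6 = 18
i=1,j=6: s = 18+7 = 25
i=2,j=2: s = 25+4 = 29
i=2,j=3: s = 29+5 = 34
i=2,j=4: s = 34+6 = 40
i=2,j=5: s = 40+7 = 47
i=2,j=6: s = 47+8 = 55
i=3,j=2: s = 55+5 = 60
i=3,j=3: s = 60+6 = 66
i=3,j=4: s = 66+7 = 73
i=3,j=5: s = 73+8 = 81
i=3,j=6: s = 81+9 = 90
i=4,j=2: s = 90+6 = 96
i=4,j=3: s = 96+7 = 103
i=4,j=4: s = 103+8 = 111
i=4,j=5: s = 111+9 = 120
i=4,j=6: s = 120+10 = 130

130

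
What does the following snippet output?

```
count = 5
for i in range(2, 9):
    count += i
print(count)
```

40

i=2: count = 5+2 = 7
i=3: count = 7+3 = 10
i=4: count = 10+4 = 14
i=5: count = 14+5 = 19
i=6: count = 19+6 = 25
i=7: count = 25+7 = 32
i=8: count = 32+8 = 40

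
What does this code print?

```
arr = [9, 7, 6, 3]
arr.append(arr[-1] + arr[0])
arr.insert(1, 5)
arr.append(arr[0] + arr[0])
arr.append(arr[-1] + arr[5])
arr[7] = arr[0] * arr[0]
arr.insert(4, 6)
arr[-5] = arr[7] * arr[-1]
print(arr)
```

append arr[-1]+arr[0] = 3+9 = 12 → [9, 7, 6, 3, 12]
insert 5 at 1 → [9, 5, 7, 6, 3, 12]
append arr[0]+arr[0] = 9+9 = 18 → [9, 5, 7, 6, 3, 12, 18]
append arr[-1]+arr[5] = 18+12 = 30 → [9, 5, 7, 6, 3, 12, 18, 30]
arr[7] = arr[0]*arr[0] = 9*9 = 81 → [9, 5, 7, 6, 3, 12, 18, 81]
insert 6 at 4 → [9, 5, 7, 6, 6, 3, 12, 18, 81]
arr[-5] = arr[7]*arr[-1] = 18*81 = 1458 → [9, 5, 7, 6, 1458, 3, 12, 18, 81]

[9, 5, 7, 6, 1458, 3, 12, 18, 81]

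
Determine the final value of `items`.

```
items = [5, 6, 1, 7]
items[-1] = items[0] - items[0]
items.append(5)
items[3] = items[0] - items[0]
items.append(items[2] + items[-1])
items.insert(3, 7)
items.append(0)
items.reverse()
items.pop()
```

[0, 6, 5, 0, 7, 1, 6]

items[-1] = items[0]-items[0] = 5-5 = 0 → [5, 6, 1, 0]
append 5 → [5, 6, 1, 0, 5]
items[3] = items[0]-items[0] = 5-5 = 0 → [5, 6, 1, 0, 5]
append items[2]+items[-1] = 1+5 = 6 → [5, 6, 1, 0, 5, 6]
insert 7 at 3 → [5, 6, 1, 7, 0, 5, 6]
append 0 → [5, 6, 1, 7, 0, 5, 6, 0]
reverse → [0, 6, 5, 0, 7, 1, 6, 5]
pop() removes 5 → [0, 6, 5, 0, 7, 1, 6]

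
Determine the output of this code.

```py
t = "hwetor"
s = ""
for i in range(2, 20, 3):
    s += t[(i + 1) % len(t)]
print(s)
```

ththth

i=2: add t[3]='t' → 't'
i=5: add t[0]='h' → 'th'
i=8: add t[3]='t' → 'tht'
i=11: add t[0]='h' → 'thth'
i=14: add t[3]='t' → 'ththt'
i=17: add t[0]='h' → 'ththth'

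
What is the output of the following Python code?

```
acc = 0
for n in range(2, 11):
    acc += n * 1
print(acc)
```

54

n=2: acc = 0+2*1 = 2
n=3: acc = 2+3*1 = 5
n=4: acc = 5+4*1 = 9
n=5: acc = 9+5*1 = 14
n=6: acc = 14+6*1 = 20
n=7: acc = 20+7*1 = 27
n=8: acc = 27+8*1 = 35
n=9: acc = 35+9*1 = 44
n=10: acc = 44+10*1 = 54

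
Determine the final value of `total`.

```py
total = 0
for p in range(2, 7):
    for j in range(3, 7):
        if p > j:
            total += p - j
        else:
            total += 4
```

66

p=2,j=3: not 2>3, total = 0+4 = 4
p=2,j=4: not 2>4, total = 4+4 = 8
p=2,j=5: not 2>5, total = 8+4 = 12
p=2,j=6: not 2>6, total = 12+4 = 16
p=3,j=3: not 3>3, total = 16+4 = 20
p=3,j=4: not 3>4, total = 20+4 = 24
p=3,j=5: not 3>5, total = 24+4 = 28
p=3,j=6: not 3>6, total = 28+4 = 32
p=4,j=3: 4>3, total = 32+1 = 33
p=4,j=4: not 4>4, total = 33+4 = 37
p=4,j=5: not 4>5, total = 37+4 = 41
p=4,j=6: not 4>6, total = 41+4 = 45
p=5,j=3: 5>3, total = 45+2 = 47
p=5,j=4: 5>4, total = 47+1 = 48
p=5,j=5: not 5>5, total = 48+4 = 52
p=5,j=6: not 5>6, total = 52+4 = 56
p=6,j=3: 6>3, total = 56+3 = 59
p=6,j=4: 6>4, total = 59+2 = 61
p=6,j=5: 6>5, total = 61+1 = 62
p=6,j=6: not 6>6, total = 62+4 = 66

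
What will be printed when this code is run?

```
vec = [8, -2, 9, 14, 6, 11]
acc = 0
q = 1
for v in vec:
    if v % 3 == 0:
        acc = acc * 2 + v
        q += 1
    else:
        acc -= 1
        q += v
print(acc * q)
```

442

v=8: not %3==0, acc = 0-1 = -1; q=9
v=-2: not %3==0, acc = (-1)-1 = -2; q=7
v=9: %3==0, acc = (-2)*2+9 = 5; q=8
v=14: not %3==0, acc = 5-1 = 4; q=22
v=6: %3==0, acc = 4*2+6 = 14; q=23
v=11: not %3==0, acc = 14-1 = 13; q=34
acc*q = 13*34 = 442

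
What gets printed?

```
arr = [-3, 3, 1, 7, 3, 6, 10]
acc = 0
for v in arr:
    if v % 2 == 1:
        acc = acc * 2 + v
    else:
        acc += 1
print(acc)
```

v=-3: odd, acc = 0*2+(-3) = -3
v=3: odd, acc = (-3)*2+3 = -3
v=1: odd, acc = (-3)*2+1 = -5
v=7: odd, acc = (-5)*2+7 = -3
v=3: odd, acc = (-3)*2+3 = -3
v=6: not odd, acc = (-3)+1 = -2
v=10: not odd, acc = (-2)+1 = -1

-1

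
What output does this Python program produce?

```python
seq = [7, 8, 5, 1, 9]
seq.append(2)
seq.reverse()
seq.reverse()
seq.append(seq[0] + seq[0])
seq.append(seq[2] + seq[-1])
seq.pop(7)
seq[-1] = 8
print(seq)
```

append 2 → [7, 8, 5, 1, 9, 2]
reverse → [2, 9, 1, 5, 8, 7]
reverse → [7, 8, 5, 1, 9, 2]
append seq[0]+seq[0] = 7+7 = 14 → [7, 8, 5, 1, 9, 2, 14]
append seq[2]+seq[-1] = 5+14 = 19 → [7, 8, 5, 1, 9, 2, 14, 19]
pop(7) removes 19 → [7, 8, 5, 1, 9, 2, 14]
seq[-1] = 8 → [7, 8, 5, 1, 9, 2, 8]

[7, 8, 5, 1, 9, 2, 8]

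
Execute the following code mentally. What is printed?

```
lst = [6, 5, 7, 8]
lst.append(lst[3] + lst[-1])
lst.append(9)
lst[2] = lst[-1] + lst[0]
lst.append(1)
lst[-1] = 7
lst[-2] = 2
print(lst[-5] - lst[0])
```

append lst[3]+lst[-1] = 8+8 = 16 → [6, 5, 7, 8, 16]
append 9 → [6, 5, 7, 8, 16, 9]
lst[2] = lst[-1]+lst[0] = 9+6 = 15 → [6, 5, 15, 8, 16, 9]
append 1 → [6, 5, 15, 8, 16, 9, 1]
lst[-1] = 7 → [6, 5, 15, 8, 16, 9, 7]
lst[-2] = 2 → [6, 5, 15, 8, 16, 2, 7]
lst[-5]-lst[0] = 15-6 = 9

9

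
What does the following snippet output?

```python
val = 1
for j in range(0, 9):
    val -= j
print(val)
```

-35

j=0: val = 1-0 = 1
j=1: val = 1-1 = 0
j=2: val = 0-2 = -2
j=3: val = (-2)-3 = -5
j=4: val = (-5)-4 = -9
j=5: val = (-9)-5 = -14
j=6: val = (-14)-6 = -20
j=7: val = (-20)-7 = -27
j=8: val = (-27)-8 = -35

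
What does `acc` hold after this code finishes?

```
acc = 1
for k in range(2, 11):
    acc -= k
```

k=2: acc = 1-2 = -1
k=3: acc = (-1)-3 = -4
k=4: acc = (-4)-4 = -8
k=5: acc = (-8)-5 = -13
k=6: acc = (-13)-6 = -19
k=7: acc = (-19)-7 = -26
k=8: acc = (-26)-8 = -34
k=9: acc = (-34)-9 = -43
k=10: acc = (-43)-10 = -53

-53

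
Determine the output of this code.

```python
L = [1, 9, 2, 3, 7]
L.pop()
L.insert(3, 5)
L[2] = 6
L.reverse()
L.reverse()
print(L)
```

[1, 9, 6, 5, 3]

pop() removes 7 → [1, 9, 2, 3]
insert 5 at 3 → [1, 9, 2, 5, 3]
L[2] = 6 → [1, 9, 6, 5, 3]
reverse → [3, 5, 6, 9, 1]
reverse → [1, 9, 6, 5, 3]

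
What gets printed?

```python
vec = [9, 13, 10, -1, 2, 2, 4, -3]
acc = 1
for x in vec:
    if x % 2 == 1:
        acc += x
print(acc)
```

19

x=9: odd, acc = 1+9 = 10
x=13: odd, acc = 10+13 = 23
x=10: not odd
x=-1: odd, acc = 23+(-1) = 22
x=2: not odd
x=2: not odd
x=4: not odd
x=-3: odd, acc = 22+(-3) = 19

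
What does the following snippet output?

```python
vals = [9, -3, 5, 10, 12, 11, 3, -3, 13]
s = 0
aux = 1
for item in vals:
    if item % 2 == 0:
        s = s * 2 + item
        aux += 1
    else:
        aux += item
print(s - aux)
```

-6

item=9: not even; aux=10
item=-3: not even; aux=7
item=5: not even; aux=12
item=10: even, s = 0*2+10 = 10; aux=13
item=12: even, s = 10*2+12 = 32; aux=14
item=11: not even; aux=25
item=3: not even; aux=28
item=-3: not even; aux=25
item=13: not even; aux=38
s-aux = 32-38 = -6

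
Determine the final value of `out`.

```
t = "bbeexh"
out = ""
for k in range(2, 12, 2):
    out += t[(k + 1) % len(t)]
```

'ehbeh'

k=2: add t[3]='e' → 'e'
k=4: add t[5]='h' → 'eh'
k=6: add t[1]='b' → 'ehb'
k=8: add t[3]='e' → 'ehbe'
k=10: add t[5]='h' → 'ehbeh'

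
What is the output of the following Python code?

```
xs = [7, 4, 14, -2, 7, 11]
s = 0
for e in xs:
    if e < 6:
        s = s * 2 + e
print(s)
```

e=7: not <6
e=4: <6, s = 0*2+4 = 4
e=14: not <6
e=-2: <6, s = 4*2+(-2) = 6
e=7: not <6
e=11: not <6

6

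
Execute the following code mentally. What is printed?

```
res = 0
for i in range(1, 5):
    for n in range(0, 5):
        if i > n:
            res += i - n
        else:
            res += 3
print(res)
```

i=1,n=0: 1>0, res = 0+1 = 1
i=1,n=1: not 1>1, res = 1+3 = 4
i=1,n=2: not 1>2, res = 4+3 = 7
i=1,n=3: not 1>3, res = 7+3 = 10
i=1,n=4: not 1>4, res = 10+3 = 13
i=2,n=0: 2>0, res = 13+2 = 15
i=2,n=1: 2>1, res = 15+1 = 16
i=2,n=2: not 2>2, res = 16+3 = 19
i=2,n=3: not 2>3, res = 19+3 = 22
i=2,n=4: not 2>4, res = 22+3 = 25
i=3,n=0: 3>0, res = 25+3 = 28
i=3,n=1: 3>1, res = 28+2 = 30
i=3,n=2: 3>2, res = 30+1 = 31
i=3,n=3: not 3>3, res = 31+3 = 34
i=3,n=4: not 3>4, res = 34+3 = 37
i=4,n=0: 4>0, res = 37+4 = 41
i=4,n=1: 4>1, res = 41+3 = 44
i=4,n=2: 4>2, res = 44+2 = 46
i=4,n=3: 4>3, res = 46+1 = 47
i=4,n=4: not 4>4, res = 47+3 = 50

50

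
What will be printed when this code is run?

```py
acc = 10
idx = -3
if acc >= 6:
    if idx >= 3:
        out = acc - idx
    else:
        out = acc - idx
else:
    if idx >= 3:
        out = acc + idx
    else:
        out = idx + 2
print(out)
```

acc=10, idx=-3
acc >= 6 is True; idx >= 3 is False
→ out = acc - idx = 13

13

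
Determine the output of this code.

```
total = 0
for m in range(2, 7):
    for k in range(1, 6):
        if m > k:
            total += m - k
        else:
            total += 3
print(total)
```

m=2,k=1: 2>1, total = 0+1 = 1
m=2,k=2: not 2>2, total = 1+3 = 4
m=2,k=3: not 2>3, total = 4+3 = 7
m=2,k=4: not 2>4, total = 7+3 = 10
m=2,k=5: not 2>5, total = 10+3 = 13
m=3,k=1: 3>1, total = 13+2 = 15
m=3,k=2: 3>2, total = 15+1 = 16
m=3,k=3: not 3>3, total = 16+3 = 19
m=3,k=4: not 3>4, total = 19+3 = 22
m=3,k=5: not 3>5, total = 22+3 = 25
m=4,k=1: 4>1, total = 25+3 = 28
m=4,k=2: 4>2, total = 28+2 = 30
m=4,k=3: 4>3, total = 30+1 = 31
m=4,k=4: not 4>4, total = 31+3 = 34
m=4,k=5: not 4>5, total = 34+3 = 37
m=5,k=1: 5>1, total = 37+4 = 41
m=5,k=2: 5>2, total = 41+3 = 44
m=5,k=3: 5>3, total = 44+2 = 46
m=5,k=4: 5>4, total = 46+1 = 47
m=5,k=5: not 5>5, total = 47+3 = 50
m=6,k=1: 6>1, total = 50+5 = 55
m=6,k=2: 6>2, total = 55+4 = 59
m=6,k=3: 6>3, total = 59+3 = 62
m=6,k=4: 6>4, total = 62+2 = 64
m=6,k=5: 6>5, total = 64+1 = 65

65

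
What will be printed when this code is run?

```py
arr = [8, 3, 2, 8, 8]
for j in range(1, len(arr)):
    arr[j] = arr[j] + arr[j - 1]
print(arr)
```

[8, 11, 13, 21, 29]

j=1: arr[1] = 3+8 = 11 → [8, 11, 2, 8, 8]
j=2: arr[2] = 2+11 = 13 → [8, 11, 13, 8, 8]
j=3: arr[3] = 8+13 = 21 → [8, 11, 13, 21, 8]
j=4: arr[4] = 8+21 = 29 → [8, 11, 13, 21, 29]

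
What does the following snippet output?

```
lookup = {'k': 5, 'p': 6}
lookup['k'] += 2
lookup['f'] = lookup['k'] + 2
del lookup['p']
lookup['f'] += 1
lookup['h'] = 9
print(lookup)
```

lookup['k'] = 5+2 = 7 → {'k': 7, 'p': 6}
lookup['f'] = lookup['k']+2 = 9 → {'k': 7, 'p': 6, 'f': 9}
del 'p' → {'k': 7, 'f': 9}
lookup['f'] = 9+1 = 10 → {'k': 7, 'f': 10}
lookup['h'] = 9 → {'k': 7, 'f': 10, 'h': 9}

{'k': 7, 'f': 10, 'h': 9}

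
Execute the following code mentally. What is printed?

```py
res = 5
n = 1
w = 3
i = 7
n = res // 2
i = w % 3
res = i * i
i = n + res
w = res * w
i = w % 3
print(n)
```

2

n = 5//2 = 2
i = 3%3 = 0
res = 0*0 = 0
i = 2+0 = 2
w = 0*3 = 0
i = 0%3 = 0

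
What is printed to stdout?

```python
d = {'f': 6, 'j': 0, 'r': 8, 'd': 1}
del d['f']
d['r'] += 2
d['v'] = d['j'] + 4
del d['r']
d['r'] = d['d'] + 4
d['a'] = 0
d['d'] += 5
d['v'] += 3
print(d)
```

{'j': 0, 'd': 6, 'v': 7, 'r': 5, 'a': 0}

del 'f' → {'j': 0, 'r': 8, 'd': 1}
d['r'] = 8+2 = 10 → {'j': 0, 'r': 10, 'd': 1}
d['v'] = d['j']+4 = 4 → {'j': 0, 'r': 10, 'd': 1, 'v': 4}
del 'r' → {'j': 0, 'd': 1, 'v': 4}
d['r'] = d['d']+4 = 5 → {'j': 0, 'd': 1, 'v': 4, 'r': 5}
d['a'] = 0 → {'j': 0, 'd': 1, 'v': 4, 'r': 5, 'a': 0}
d['d'] = 1+5 = 6 → {'j': 0, 'd': 6, 'v': 4, 'r': 5, 'a': 0}
d['v'] = 4+3 = 7 → {'j': 0, 'd': 6, 'v': 7, 'r': 5, 'a': 0}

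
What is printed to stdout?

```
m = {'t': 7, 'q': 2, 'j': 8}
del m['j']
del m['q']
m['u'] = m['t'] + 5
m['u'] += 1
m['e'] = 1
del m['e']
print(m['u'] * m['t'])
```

del 'j' → {'t': 7, 'q': 2}
del 'q' → {'t': 7}
m['u'] = m['t']+5 = 12 → {'t': 7, 'u': 12}
m['u'] = 12+1 = 13 → {'t': 7, 'u': 13}
m['e'] = 1 → {'t': 7, 'u': 13, 'e': 1}
del 'e' → {'t': 7, 'u': 13}
m['u']*m['t'] = 13*7 = 91

91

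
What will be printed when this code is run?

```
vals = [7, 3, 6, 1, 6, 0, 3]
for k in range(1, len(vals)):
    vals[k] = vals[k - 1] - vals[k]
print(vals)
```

[7, 4, -2, -3, -9, -9, -12]

k=1: vals[1] = 7-3 = 4 → [7, 4, 6, 1, 6, 0, 3]
k=2: vals[2] = 4-6 = -2 → [7, 4, -2, 1, 6, 0, 3]
k=3: vals[3] = (-2)-1 = -3 → [7, 4, -2, -3, 6, 0, 3]
k=4: vals[4] = (-3)-6 = -9 → [7, 4, -2, -3, -9, 0, 3]
k=5: vals[5] = (-9)-0 = -9 → [7, 4, -2, -3, -9, -9, 3]
k=6: vals[6] = (-9)-3 = -12 → [7, 4, -2, -3, -9, -9, -12]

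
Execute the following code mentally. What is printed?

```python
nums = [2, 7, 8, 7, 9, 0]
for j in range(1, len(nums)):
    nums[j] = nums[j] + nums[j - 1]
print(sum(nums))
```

118

j=1: nums[1] = 7+2 = 9 → [2, 9, 8, 7, 9, 0]
j=2: nums[2] = 8+9 = 17 → [2, 9, 17, 7, 9, 0]
j=3: nums[3] = 7+17 = 24 → [2, 9, 17, 24, 9, 0]
j=4: nums[4] = 9+24 = 33 → [2, 9, 17, 24, 33, 0]
j=5: nums[5] = 0+33 = 33 → [2, 9, 17, 24, 33, 33]
sum = 118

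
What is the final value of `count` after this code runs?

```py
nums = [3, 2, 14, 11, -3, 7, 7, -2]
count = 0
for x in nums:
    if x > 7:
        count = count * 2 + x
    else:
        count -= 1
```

x=3: not >7, count = 0-1 = -1
x=2: not >7, count = (-1)-1 = -2
x=14: >7, count = (-2)*2+14 = 10
x=11: >7, count = 10*2+11 = 31
x=-3: not >7, count = 31-1 = 30
x=7: not >7, count = 30-1 = 29
x=7: not >7, count = 29-1 = 28
x=-2: not >7, count = 28-1 = 27

27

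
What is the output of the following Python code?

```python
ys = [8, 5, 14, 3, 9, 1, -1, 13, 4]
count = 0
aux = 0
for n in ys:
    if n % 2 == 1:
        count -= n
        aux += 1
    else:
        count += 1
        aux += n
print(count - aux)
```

n=8: not odd, count = 0+1 = 1; aux=8
n=5: odd, count = 1-5 = -4; aux=9
n=14: not odd, count = (-4)+1 = -3; aux=23
n=3: odd, count = (-3)-3 = -6; aux=24
n=9: odd, count = (-6)-9 = -15; aux=25
n=1: odd, count = (-15)-1 = -16; aux=26
n=-1: odd, count = (-16)-(-1) = -15; aux=27
n=13: odd, count = (-15)-13 = -28; aux=28
n=4: not odd, count = (-28)+1 = -27; aux=32
count-aux = (-27)-32 = -59

-59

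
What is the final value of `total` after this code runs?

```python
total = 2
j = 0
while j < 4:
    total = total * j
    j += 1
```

j=0: total = 2*0 = 0
j=1: total = 0*1 = 0
j=2: total = 0*2 = 0
j=3: total = 0*3 = 0

0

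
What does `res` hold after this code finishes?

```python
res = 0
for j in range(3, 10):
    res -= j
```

j=3: res = 0-3 = -3
j=4: res = (-3)-4 = -7
j=5: res = (-7)-5 = -12
j=6: res = (-12)-6 = -18
j=7: res = (-18)-7 = -25
j=8: res = (-25)-8 = -33
j=9: res = (-33)-9 = -42

-42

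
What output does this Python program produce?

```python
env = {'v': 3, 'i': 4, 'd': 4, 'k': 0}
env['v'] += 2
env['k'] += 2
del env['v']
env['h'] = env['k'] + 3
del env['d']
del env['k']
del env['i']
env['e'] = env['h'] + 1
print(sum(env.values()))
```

11

env['v'] = 3+2 = 5 → {'v': 5, 'i': 4, 'd': 4, 'k': 0}
env['k'] = 0+2 = 2 → {'v': 5, 'i': 4, 'd': 4, 'k': 2}
del 'v' → {'i': 4, 'd': 4, 'k': 2}
env['h'] = env['k']+3 = 5 → {'i': 4, 'd': 4, 'k': 2, 'h': 5}
del 'd' → {'i': 4, 'k': 2, 'h': 5}
del 'k' → {'i': 4, 'h': 5}
del 'i' → {'h': 5}
env['e'] = env['h']+1 = 6 → {'h': 5, 'e': 6}
sum of values = 11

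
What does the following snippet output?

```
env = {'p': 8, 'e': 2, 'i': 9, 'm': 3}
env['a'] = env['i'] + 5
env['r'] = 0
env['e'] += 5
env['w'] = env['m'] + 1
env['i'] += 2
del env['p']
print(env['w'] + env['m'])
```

env['a'] = env['i']+5 = 14 → {'p': 8, 'e': 2, 'i': 9, 'm': 3, 'a': 14}
env['r'] = 0 → {'p': 8, 'e': 2, 'i': 9, 'm': 3, 'a': 14, 'r': 0}
env['e'] = 2+5 = 7 → {'p': 8, 'e': 7, 'i': 9, 'm': 3, 'a': 14, 'r': 0}
env['w'] = env['m']+1 = 4 → {'p': 8, 'e': 7, 'i': 9, 'm': 3, 'a': 14, 'r': 0, 'w': 4}
env['i'] = 9+2 = 11 → {'p': 8, 'e': 7, 'i': 11, 'm': 3, 'a': 14, 'r': 0, 'w': 4}
del 'p' → {'e': 7, 'i': 11, 'm': 3, 'a': 14, 'r': 0, 'w': 4}
env['w']+env['m'] = 4+3 = 7

7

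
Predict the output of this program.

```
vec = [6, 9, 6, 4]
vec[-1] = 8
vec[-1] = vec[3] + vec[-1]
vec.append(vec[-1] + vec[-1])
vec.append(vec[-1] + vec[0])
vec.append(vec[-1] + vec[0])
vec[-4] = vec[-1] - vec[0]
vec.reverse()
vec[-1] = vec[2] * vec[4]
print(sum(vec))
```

359

vec[-1] = 8 → [6, 9, 6, 8]
vec[-1] = vec[3]+vec[-1] = 8+8 = 16 → [6, 9, 6, 16]
append vec[-1]+vec[-1] = 16+16 = 32 → [6, 9, 6, 16, 32]
append vec[-1]+vec[0] = 32+6 = 38 → [6, 9, 6, 16, 32, 38]
append vec[-1]+vec[0] = 38+6 = 44 → [6, 9, 6, 16, 32, 38, 44]
vec[-4] = vec[-1]-vec[0] = 44-6 = 38 → [6, 9, 6, 38, 32, 38, 44]
reverse → [44, 38, 32, 38, 6, 9, 6]
vec[-1] = vec[2]*vec[4] = 32*6 = 192 → [44, 38, 32, 38, 6, 9, 192]
sum = 359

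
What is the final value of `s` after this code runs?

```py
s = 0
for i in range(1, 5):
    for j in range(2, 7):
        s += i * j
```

200

i=1,j=2: s = 0+2 = 2
i=1,j=3: s = 2+3 = 5
i=1,j=4: s = 5+4 = 9
i=1,j=5: s = 9+5 = 14
i=1,j=6: s = 14+6 = 20
i=2,j=2: s = 20+4 = 24
i=2,j=3: s = 24+6 = 30
i=2,j=4: s = 30+8 = 38
i=2,j=5: s = 38+10 = 48
i=2,j=6: s = 48+12 = 60
i=3,j=2: s = 60+6 = 66
i=3,j=3: s = 66+9 = 75
i=3,j=4: s = 75+12 = 87
i=3,j=5: s = 87+15 = 102
i=3,j=6: s = 102+18 = 120
i=4,j=2: s = 120+8 = 128
i=4,j=3: s = 128+12 = 140
i=4,j=4: s = 140+16 = 156
i=4,j=5: s = 156+20 = 176
i=4,j=6: s = 176+24 = 200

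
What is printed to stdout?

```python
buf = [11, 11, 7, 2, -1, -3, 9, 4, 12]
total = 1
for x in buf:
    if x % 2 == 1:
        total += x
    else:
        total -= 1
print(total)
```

32

x=11: odd, total = 1+11 = 12
x=11: odd, total = 12+11 = 23
x=7: odd, total = 23+7 = 30
x=2: not odd, total = 30-1 = 29
x=-1: odd, total = 29+(-1) = 28
x=-3: odd, total = 28+(-3) = 25
x=9: odd, total = 25+9 = 34
x=4: not odd, total = 34-1 = 33
x=12: not odd, total = 33-1 = 32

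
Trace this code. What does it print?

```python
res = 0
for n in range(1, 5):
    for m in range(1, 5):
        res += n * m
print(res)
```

n=1,m=1: res = 0+1 = 1
n=1,m=2: res = 1+2 = 3
n=1,m=3: res = 3+3 = 6
n=1,m=4: res = 6+4 = 10
n=2,m=1: res = 10+2 = 12
n=2,m=2: res = 12+4 = 16
n=2,m=3: res = 16+6 = 22
n=2,m=4: res = 22+8 = 30
n=3,m=1: res = 30+3 = 33
n=3,m=2: res = 33+6 = 39
n=3,m=3: res = 39+9 = 48
n=3,m=4: res = 48+12 = 60
n=4,m=1: res = 60+4 = 64
n=4,m=2: res = 64+8 = 72
n=4,m=3: res = 72+12 = 84
n=4,m=4: res = 84+16 = 100

100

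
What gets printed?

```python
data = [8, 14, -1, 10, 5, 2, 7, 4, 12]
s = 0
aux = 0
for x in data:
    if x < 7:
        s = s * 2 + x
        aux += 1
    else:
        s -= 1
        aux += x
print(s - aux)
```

-78

x=8: not <7, s = 0-1 = -1; aux=8
x=14: not <7, s = (-1)-1 = -2; aux=22
x=-1: <7, s = (-2)*2+(-1) = -5; aux=23
x=10: not <7, s = (-5)-1 = -6; aux=33
x=5: <7, s = (-6)*2+5 = -7; aux=34
x=2: <7, s = (-7)*2+2 = -12; aux=35
x=7: not <7, s = (-12)-1 = -13; aux=42
x=4: <7, s = (-13)*2+4 = -22; aux=43
x=12: not <7, s = (-22)-1 = -23; aux=55
s-aux = (-23)-55 = -78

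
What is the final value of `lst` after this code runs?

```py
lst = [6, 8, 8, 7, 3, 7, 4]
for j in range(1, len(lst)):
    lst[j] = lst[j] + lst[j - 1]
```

j=1: lst[1] = 8+6 = 14 → [6, 14, 8, 7, 3, 7, 4]
j=2: lst[2] = 8+14 = 22 → [6, 14, 22, 7, 3, 7, 4]
j=3: lst[3] = 7+22 = 29 → [6, 14, 22, 29, 3, 7, 4]
j=4: lst[4] = 3+29 = 32 → [6, 14, 22, 29, 32, 7, 4]
j=5: lst[5] = 7+32 = 39 → [6, 14, 22, 29, 32, 39, 4]
j=6: lst[6] = 4+39 = 43 → [6, 14, 22, 29, 32, 39, 43]

[6, 14, 22, 29, 32, 39, 43]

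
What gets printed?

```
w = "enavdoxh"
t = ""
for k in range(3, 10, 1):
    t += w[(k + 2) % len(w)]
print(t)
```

k=3: add w[5]='o' → 'o'
k=4: add w[6]='x' → 'ox'
k=5: add w[7]='h' → 'oxh'
k=6: add w[0]='e' → 'oxhe'
k=7: add w[1]='n' → 'oxhen'
k=8: add w[2]='a' → 'oxhena'
k=9: add w[3]='v' → 'oxhenav'

oxhenav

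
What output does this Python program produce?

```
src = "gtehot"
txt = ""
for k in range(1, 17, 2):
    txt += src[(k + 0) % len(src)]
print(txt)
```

k=1: add src[1]='t' → 't'
k=3: add src[3]='h' → 'th'
k=5: add src[5]='t' → 'tht'
k=7: add src[1]='t' → 'thtt'
k=9: add src[3]='h' → 'thtth'
k=11: add src[5]='t' → 'thttht'
k=13: add src[1]='t' → 'thtthtt'
k=15: add src[3]='h' → 'thtthtth'

thtthtth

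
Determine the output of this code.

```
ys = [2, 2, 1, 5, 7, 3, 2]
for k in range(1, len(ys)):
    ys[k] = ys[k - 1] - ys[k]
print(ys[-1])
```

k=1: ys[1] = 2-2 = 0 → [2, 0, 1, 5, 7, 3, 2]
k=2: ys[2] = 0-1 = -1 → [2, 0, -1, 5, 7, 3, 2]
k=3: ys[3] = (-1)-5 = -6 → [2, 0, -1, -6, 7, 3, 2]
k=4: ys[4] = (-6)-7 = -13 → [2, 0, -1, -6, -13, 3, 2]
k=5: ys[5] = (-13)-3 = -16 → [2, 0, -1, -6, -13, -16, 2]
k=6: ys[6] = (-16)-2 = -18 → [2, 0, -1, -6, -13, -16, -18]

-18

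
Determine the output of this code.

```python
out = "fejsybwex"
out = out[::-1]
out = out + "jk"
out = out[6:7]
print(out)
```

j

reverse → 'xewbysjef'
+ 'jk' → 'xewbysjefjk'
slice [6:7] → 'j'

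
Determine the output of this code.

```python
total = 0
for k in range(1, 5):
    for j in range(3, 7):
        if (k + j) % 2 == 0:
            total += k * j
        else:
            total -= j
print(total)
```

k=1,j=3: even sum, total = 0+3 = 3
k=1,j=4: odd sum, total = 3-4 = -1
k=1,j=5: even sum, total = (-1)+5 = 4
k=1,j=6: odd sum, total = 4-6 = -2
k=2,j=3: odd sum, total = (-2)-3 = -5
k=2,j=4: even sum, total = (-5)+8 = 3
k=2,j=5: odd sum, total = 3-5 = -2
k=2,j=6: even sum, total = (-2)+12 = 10
k=3,j=3: even sum, total = 10+9 = 19
k=3,j=4: odd sum, total = 19-4 = 15
k=3,j=5: even sum, total = 15+15 = 30
k=3,j=6: odd sum, total = 30-6 = 24
k=4,j=3: odd sum, total = 24-3 = 21
k=4,j=4: even sum, total = 21+16 = 37
k=4,j=5: odd sum, total = 37-5 = 32
k=4,j=6: even sum, total = 32+24 = 56

56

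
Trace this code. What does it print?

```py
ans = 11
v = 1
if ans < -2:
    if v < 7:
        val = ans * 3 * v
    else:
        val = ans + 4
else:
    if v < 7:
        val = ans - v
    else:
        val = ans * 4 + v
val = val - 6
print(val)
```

4

ans=11, v=1
ans < -2 is False; v < 7 is True
→ val = ans - v = 10
val = 10-6 = 4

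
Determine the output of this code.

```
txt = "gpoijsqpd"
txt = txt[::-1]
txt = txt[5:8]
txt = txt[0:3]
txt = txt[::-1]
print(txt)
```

poi

reverse → 'dpqsjiopg'
slice [5:8] → 'iop'
slice [0:3] → 'iop'
reverse → 'poi'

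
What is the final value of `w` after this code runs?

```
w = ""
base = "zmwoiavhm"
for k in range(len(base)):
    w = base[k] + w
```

k=0: prepend 'z' → 'z'
k=1: prepend 'm' → 'mz'
k=2: prepend 'w' → 'wmz'
k=3: prepend 'o' → 'owmz'
k=4: prepend 'i' → 'iowmz'
k=5: prepend 'a' → 'aiowmz'
k=6: prepend 'v' → 'vaiowmz'
k=7: prepend 'h' → 'hvaiowmz'
k=8: prepend 'm' → 'mhvaiowmz'

'mhvaiowmz'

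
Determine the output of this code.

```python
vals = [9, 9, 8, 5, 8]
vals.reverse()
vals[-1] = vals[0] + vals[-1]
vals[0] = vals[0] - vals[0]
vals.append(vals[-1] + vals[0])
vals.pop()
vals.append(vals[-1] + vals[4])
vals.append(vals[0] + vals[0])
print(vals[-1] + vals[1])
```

5

reverse → [8, 5, 8, 9, 9]
vals[-1] = vals[0]+vals[-1] = 8+9 = 17 → [8, 5, 8, 9, 17]
vals[0] = vals[0]-vals[0] = 8-8 = 0 → [0, 5, 8, 9, 17]
append vals[-1]+vals[0] = 17+0 = 17 → [0, 5, 8, 9, 17, 17]
pop() removes 17 → [0, 5, 8, 9, 17]
append vals[-1]+vals[4] = 17+17 = 34 → [0, 5, 8, 9, 17, 34]
append vals[0]+vals[0] = 0+0 = 0 → [0, 5, 8, 9, 17, 34, 0]
vals[-1]+vals[1] = 0+5 = 5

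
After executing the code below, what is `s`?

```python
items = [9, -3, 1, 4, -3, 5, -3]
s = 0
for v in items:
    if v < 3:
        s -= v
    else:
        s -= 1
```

5

v=9: not <3, s = 0-1 = -1
v=-3: <3, s = (-1)-(-3) = 2
v=1: <3, s = 2-1 = 1
v=4: not <3, s = 1-1 = 0
v=-3: <3, s = 0-(-3) = 3
v=5: not <3, s = 3-1 = 2
v=-3: <3, s = 2-(-3) = 5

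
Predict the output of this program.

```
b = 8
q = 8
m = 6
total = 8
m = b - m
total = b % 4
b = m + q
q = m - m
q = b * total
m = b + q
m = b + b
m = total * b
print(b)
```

10

m = 8-6 = 2
total = 8%4 = 0
b = 2+8 = 10
q = 2-2 = 0
q = 10*0 = 0
m = 10+0 = 10
m = 10+10 = 20
m = 0*10 = 0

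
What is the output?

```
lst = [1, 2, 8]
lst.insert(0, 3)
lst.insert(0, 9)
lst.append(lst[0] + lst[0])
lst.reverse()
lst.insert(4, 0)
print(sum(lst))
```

insert 3 at 0 → [3, 1, 2, 8]
insert 9 at 0 → [9, 3, 1, 2, 8]
append lst[0]+lst[0] = 9+9 = 18 → [9, 3, 1, 2, 8, 18]
reverse → [18, 8, 2, 1, 3, 9]
insert 0 at 4 → [18, 8, 2, 1, 0, 3, 9]
sum = 41

41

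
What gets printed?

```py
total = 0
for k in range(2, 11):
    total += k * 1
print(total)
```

k=2: total = 0+2*1 = 2
k=3: total = 2+3*1 = 5
k=4: total = 5+4*1 = 9
k=5: total = 9+5*1 = 14
k=6: total = 14+6*1 = 20
k=7: total = 20+7*1 = 27
k=8: total = 27+8*1 = 35
k=9: total = 35+9*1 = 44
k=10: total = 44+10*1 = 54

54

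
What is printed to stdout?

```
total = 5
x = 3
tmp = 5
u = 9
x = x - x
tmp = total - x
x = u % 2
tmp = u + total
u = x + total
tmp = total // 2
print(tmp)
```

2

x = 3-3 = 0
tmp = 5-0 = 5
x = 9%2 = 1
tmp = 9+5 = 14
u = 1+5 = 6
tmp = 5//2 = 2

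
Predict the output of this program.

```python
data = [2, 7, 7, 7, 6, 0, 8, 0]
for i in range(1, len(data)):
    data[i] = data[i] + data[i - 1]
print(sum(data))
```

i=1: data[1] = 7+2 = 9 → [2, 9, 7, 7, 6, 0, 8, 0]
i=2: data[2] = 7+9 = 16 → [2, 9, 16, 7, 6, 0, 8, 0]
i=3: data[3] = 7+16 = 23 → [2, 9, 16, 23, 6, 0, 8, 0]
i=4: data[4] = 6+23 = 29 → [2, 9, 16, 23, 29, 0, 8, 0]
i=5: data[5] = 0+29 = 29 → [2, 9, 16, 23, 29, 29, 8, 0]
i=6: data[6] = 8+29 = 37 → [2, 9, 16, 23, 29, 29, 37, 0]
i=7: data[7] = 0+37 = 37 → [2, 9, 16, 23, 29, 29, 37, 37]
sum = 182

182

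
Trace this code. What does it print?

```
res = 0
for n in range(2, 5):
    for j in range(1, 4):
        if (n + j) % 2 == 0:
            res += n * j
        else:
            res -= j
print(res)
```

14

n=2,j=1: odd sum, res = 0-1 = -1
n=2,j=2: even sum, res = (-1)+4 = 3
n=2,j=3: odd sum, res = 3-3 = 0
n=3,j=1: even sum, res = 0+3 = 3
n=3,j=2: odd sum, res = 3-2 = 1
n=3,j=3: even sum, res = 1+9 = 10
n=4,j=1: odd sum, res = 10-1 = 9
n=4,j=2: even sum, res = 9+8 = 17
n=4,j=3: odd sum, res = 17-3 = 14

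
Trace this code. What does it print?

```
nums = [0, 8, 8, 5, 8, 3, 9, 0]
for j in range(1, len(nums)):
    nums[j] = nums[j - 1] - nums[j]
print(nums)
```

j=1: nums[1] = 0-8 = -8 → [0, -8, 8, 5, 8, 3, 9, 0]
j=2: nums[2] = (-8)-8 = -16 → [0, -8, -16, 5, 8, 3, 9, 0]
j=3: nums[3] = (-16)-5 = -21 → [0, -8, -16, -21, 8, 3, 9, 0]
j=4: nums[4] = (-21)-8 = -29 → [0, -8, -16, -21, -29, 3, 9, 0]
j=5: nums[5] = (-29)-3 = -32 → [0, -8, -16, -21, -29, -32, 9, 0]
j=6: nums[6] = (-32)-9 = -41 → [0, -8, -16, -21, -29, -32, -41, 0]
j=7: nums[7] = (-41)-0 = -41 → [0, -8, -16, -21, -29, -32, -41, -41]

[0, -8, -16, -21, -29, -32, -41, -41]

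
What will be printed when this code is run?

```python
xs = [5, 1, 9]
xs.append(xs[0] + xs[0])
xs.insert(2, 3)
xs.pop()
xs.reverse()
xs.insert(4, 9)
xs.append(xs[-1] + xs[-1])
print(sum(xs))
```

append xs[0]+xs[0] = 5+5 = 10 → [5, 1, 9, 10]
insert 3 at 2 → [5, 1, 3, 9, 10]
pop() removes 10 → [5, 1, 3, 9]
reverse → [9, 3, 1, 5]
insert 9 at 4 → [9, 3, 1, 5, 9]
append xs[-1]+xs[-1] = 9+9 = 18 → [9, 3, 1, 5, 9, 18]
sum = 45

45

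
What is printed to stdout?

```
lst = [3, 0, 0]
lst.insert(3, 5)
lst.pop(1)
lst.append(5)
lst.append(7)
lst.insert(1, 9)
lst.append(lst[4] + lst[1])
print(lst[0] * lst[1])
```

27

insert 5 at 3 → [3, 0, 0, 5]
pop(1) removes 0 → [3, 0, 5]
append 5 → [3, 0, 5, 5]
append 7 → [3, 0, 5, 5, 7]
insert 9 at 1 → [3, 9, 0, 5, 5, 7]
append lst[4]+lst[1] = 5+9 = 14 → [3, 9, 0, 5, 5, 7, 14]
lst[0]*lst[1] = 3*9 = 27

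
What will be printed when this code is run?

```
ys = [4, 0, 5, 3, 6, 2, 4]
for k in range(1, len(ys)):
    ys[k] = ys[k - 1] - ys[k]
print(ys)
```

[4, 4, -1, -4, -10, -12, -16]

k=1: ys[1] = 4-0 = 4 → [4, 4, 5, 3, 6, 2, 4]
k=2: ys[2] = 4-5 = -1 → [4, 4, -1, 3, 6, 2, 4]
k=3: ys[3] = (-1)-3 = -4 → [4, 4, -1, -4, 6, 2, 4]
k=4: ys[4] = (-4)-6 = -10 → [4, 4, -1, -4, -10, 2, 4]
k=5: ys[5] = (-10)-2 = -12 → [4, 4, -1, -4, -10, -12, 4]
k=6: ys[6] = (-12)-4 = -16 → [4, 4, -1, -4, -10, -12, -16]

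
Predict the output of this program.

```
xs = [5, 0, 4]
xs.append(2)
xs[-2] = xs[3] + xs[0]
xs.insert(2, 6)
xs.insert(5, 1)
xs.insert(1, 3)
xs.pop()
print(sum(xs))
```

23

append 2 → [5, 0, 4, 2]
xs[-2] = xs[3]+xs[0] = 2+5 = 7 → [5, 0, 7, 2]
insert 6 at 2 → [5, 0, 6, 7, 2]
insert 1 at 5 → [5, 0, 6, 7, 2, 1]
insert 3 at 1 → [5, 3, 0, 6, 7, 2, 1]
pop() removes 1 → [5, 3, 0, 6, 7, 2]
sum = 23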